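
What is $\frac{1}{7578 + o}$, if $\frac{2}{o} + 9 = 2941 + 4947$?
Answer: $\frac{7879}{59707064} \approx 0.00013196$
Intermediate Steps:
$o = \frac{2}{7879}$ ($o = \frac{2}{-9 + \left(2941 + 4947\right)} = \frac{2}{-9 + 7888} = \frac{2}{7879} \approx 0.00025384$)
$\frac{1}{7578 + o} = \frac{1}{7578 + \frac{2}{7879}} = \frac{1}{\frac{59707064}{7879}} = \frac{7879}{59707064}$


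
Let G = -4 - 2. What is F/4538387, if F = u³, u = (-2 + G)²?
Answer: 262144/4538387 ≈ 0.057761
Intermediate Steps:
G = -6
u = 64 (u = (-2 - 6)² = (-8)² = 64)
F = 262144 (F = 64³ = 262144)
F/4538387 = 262144/4538387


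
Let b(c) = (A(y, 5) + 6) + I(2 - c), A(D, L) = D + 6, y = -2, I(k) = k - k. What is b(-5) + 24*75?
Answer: 1810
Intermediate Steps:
I(k) = 0
A(D, L) = 6 + D
b(c) = 10 (b(c) = ((6 - 2) + 6) + 0 = (4 + 6) + 0 = 10 + 0 = 10)
b(-5) + 24*75 = 10 + 24*75 = 10 + 1800 = 1810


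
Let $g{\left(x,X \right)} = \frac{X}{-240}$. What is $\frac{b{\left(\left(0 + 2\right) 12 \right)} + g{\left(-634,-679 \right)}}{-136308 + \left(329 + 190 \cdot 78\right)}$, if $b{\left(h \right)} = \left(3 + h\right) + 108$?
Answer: $- \frac{33079}{29078160} \approx -0.0011376$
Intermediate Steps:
$g{\left(x,X \right)} = - \frac{X}{240}$ ($g{\left(x,X \right)} = X \left(- \frac{1}{240}\right) = - \frac{X}{240}$)
$b{\left(h \right)} = 111 + h$
$\frac{b{\left(\left(0 + 2\right) 12 \right)} + g{\left(-634,-679 \right)}}{-136308 + \left(329 + 190 \cdot 78\right)} = \frac{\left(111 + \left(0 + 2\right) 12\right) - - \frac{679}{240}}{-136308 + \left(329 + 190 \cdot 78\right)} = \frac{\left(111 + 2 \cdot 12\right) + \frac{679}{240}}{-136308 + \left(329 + 14820\right)} = \frac{\left(111 + 24\right) + \frac{679}{240}}{-136308 + 15149} = \frac{135 + \frac{679}{240}}{-121159} = \frac{33079}{240} \left(- \frac{1}{121159}\right) = - \frac{33079}{29078160}$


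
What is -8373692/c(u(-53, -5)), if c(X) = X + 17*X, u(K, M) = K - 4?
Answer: 4186846/513 ≈ 8161.5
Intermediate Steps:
u(K, M) = -4 + K
c(X) = 18*X
-8373692/c(u(-53, -5)) = -8373692*1/(18*(-4 - 53)) = -8373692/(18*(-57)) = -8373692/(-1026) = -8373692*(-1/1026) = 4186846/513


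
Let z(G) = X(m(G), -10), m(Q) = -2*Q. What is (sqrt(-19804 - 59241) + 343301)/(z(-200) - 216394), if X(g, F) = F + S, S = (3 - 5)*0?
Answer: -343301/216404 - I*sqrt(79045)/216404 ≈ -1.5864 - 0.0012992*I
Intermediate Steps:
S = 0 (S = -2*0 = 0)
X(g, F) = F (X(g, F) = F + 0 = F)
z(G) = -10
(sqrt(-19804 - 59241) + 343301)/(z(-200) - 216394) = (sqrt(-19804 - 59241) + 343301)/(-10 - 216394) = (sqrt(-79045) + 343301)/(-216404) = (I*sqrt(79045) + 343301)*(-1/216404) = (343301 + I*sqrt(79045))*(-1/216404) = -343301/216404 - I*sqrt(79045)/216404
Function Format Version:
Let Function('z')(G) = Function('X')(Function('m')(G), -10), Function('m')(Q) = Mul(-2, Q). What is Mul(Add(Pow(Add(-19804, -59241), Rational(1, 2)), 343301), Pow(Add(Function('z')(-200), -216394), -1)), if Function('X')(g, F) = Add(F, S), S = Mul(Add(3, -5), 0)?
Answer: Add(Rational(-343301, 216404), Mul(Rational(-1, 216404), I, Pow(79045, Rational(1, 2)))) ≈ Add(-1.5864, Mul(-0.0012992, I))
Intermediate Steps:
S = 0 (S = Mul(-2, 0) = 0)
Function('X')(g, F) = F (Function('X')(g, F) = Add(F, 0) = F)
Function('z')(G) = -10
Mul(Add(Pow(Add(-19804, -59241), Rational(1, 2)), 343301), Pow(Add(Function('z')(-200), -216394), -1)) = Mul(Add(Pow(Add(-19804, -59241), Rational(1, 2)), 343301), Pow(Add(-10, -216394), -1)) = Mul(Add(Pow(-79045, Rational(1, 2)), 343301), Pow(-216404, -1)) = Mul(Add(Mul(I, Pow(79045, Rational(1, 2))), 343301), Rational(-1, 216404)) = Mul(Add(343301, Mul(I, Pow(79045, Rational(1, 2)))), Rational(-1, 216404)) = Add(Rational(-343301, 216404), Mul(Rational(-1, 216404), I, Pow(79045, Rational(1, 2))))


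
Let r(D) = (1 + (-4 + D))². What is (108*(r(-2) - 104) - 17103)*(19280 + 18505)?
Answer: -968618475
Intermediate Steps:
r(D) = (-3 + D)²
(108*(r(-2) - 104) - 17103)*(19280 + 18505) = (108*((-3 - 2)² - 104) - 17103)*(19280 + 18505) = (108*((-5)² - 104) - 17103)*37785 = (108*(25 - 104) - 17103)*37785 = (108*(-79) - 17103)*37785 = (-8532 - 17103)*37785 = -25635*37785 = -968618475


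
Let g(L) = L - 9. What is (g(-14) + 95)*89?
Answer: 6408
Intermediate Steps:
g(L) = -9 + L
(g(-14) + 95)*89 = ((-9 - 14) + 95)*89 = (-23 + 95)*89 = 72*89 = 6408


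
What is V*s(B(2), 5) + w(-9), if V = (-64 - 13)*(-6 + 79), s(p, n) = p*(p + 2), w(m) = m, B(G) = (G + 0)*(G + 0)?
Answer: -134913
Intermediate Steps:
B(G) = G² (B(G) = G*G = G²)
s(p, n) = p*(2 + p)
V = -5621 (V = -77*73 = -5621)
V*s(B(2), 5) + w(-9) = -5621*2²*(2 + 2²) - 9 = -22484*(2 + 4) - 9 = -22484*6 - 9 = -5621*24 - 9 = -134904 - 9 = -134913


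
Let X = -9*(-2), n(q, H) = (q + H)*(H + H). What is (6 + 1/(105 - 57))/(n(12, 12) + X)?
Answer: 289/28512 ≈ 0.010136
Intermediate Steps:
n(q, H) = 2*H*(H + q) (n(q, H) = (H + q)*(2*H) = 2*H*(H + q))
X = 18
(6 + 1/(105 - 57))/(n(12, 12) + X) = (6 + 1/(105 - 57))/(2*12*(12 + 12) + 18) = (6 + 1/48)/(2*12*24 + 18) = (6 + 1/48)/(576 + 18) = (289/48)/594 = (289/48)*(1/594) = 289/28512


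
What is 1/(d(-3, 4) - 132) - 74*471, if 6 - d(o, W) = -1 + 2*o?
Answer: -4147627/119 ≈ -34854.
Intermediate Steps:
d(o, W) = 7 - 2*o (d(o, W) = 6 - (-1 + 2*o) = 6 + (1 - 2*o) = 7 - 2*o)
1/(d(-3, 4) - 132) - 74*471 = 1/((7 - 2*(-3)) - 132) - 74*471 = 1/((7 + 6) - 132) - 34854 = 1/(13 - 132) - 34854 = 1/(-119) - 34854 = -1/119 - 34854 = -4147627/119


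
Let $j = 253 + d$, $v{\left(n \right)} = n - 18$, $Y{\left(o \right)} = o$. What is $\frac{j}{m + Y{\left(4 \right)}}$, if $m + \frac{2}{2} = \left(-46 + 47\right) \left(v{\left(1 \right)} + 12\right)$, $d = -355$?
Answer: $51$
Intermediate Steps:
$v{\left(n \right)} = -18 + n$ ($v{\left(n \right)} = n - 18 = -18 + n$)
$m = -6$ ($m = -1 + \left(-46 + 47\right) \left(\left(-18 + 1\right) + 12\right) = -1 + 1 \left(-17 + 12\right) = -1 + 1 \left(-5\right) = -1 - 5 = -6$)
$j = -102$ ($j = 253 - 355 = -102$)
$\frac{j}{m + Y{\left(4 \right)}} = - \frac{102}{-6 + 4} = - \frac{102}{-2} = \left(-102\right) \left(- \frac{1}{2}\right) = 51$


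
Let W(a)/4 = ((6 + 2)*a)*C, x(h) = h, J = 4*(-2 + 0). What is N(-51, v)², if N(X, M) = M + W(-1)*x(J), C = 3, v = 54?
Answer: 675684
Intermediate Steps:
J = -8 (J = 4*(-2) = -8)
W(a) = 96*a (W(a) = 4*(((6 + 2)*a)*3) = 4*((8*a)*3) = 4*(24*a) = 96*a)
N(X, M) = 768 + M (N(X, M) = M + (96*(-1))*(-8) = M - 96*(-8) = M + 768 = 768 + M)
N(-51, v)² = (768 + 54)² = 822² = 675684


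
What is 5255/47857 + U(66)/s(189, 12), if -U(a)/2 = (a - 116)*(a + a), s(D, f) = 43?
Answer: 631938365/2057851 ≈ 307.09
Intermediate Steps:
U(a) = -4*a*(-116 + a) (U(a) = -2*(a - 116)*(a + a) = -2*(-116 + a)*2*a = -4*a*(-116 + a))
5255/47857 + U(66)/s(189, 12) = 5255/47857 + (4*66*(116 - 1*66))/43 = 5255*(1/47857) + (4*66*(116 - 66))*(1/43) = 5255/47857 + (4*66*50)*(1/43) = 5255/47857 + 13200*(1/43) = 5255/47857 + 13200/43 = 631938365/2057851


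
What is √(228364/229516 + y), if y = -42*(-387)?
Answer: √1092186263047/8197 ≈ 127.50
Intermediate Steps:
y = 16254
√(228364/229516 + y) = √(228364/229516 + 16254) = √(228364*(1/229516) + 16254) = √(57091/57379 + 16254) = √(932695357/57379) = √1092186263047/8197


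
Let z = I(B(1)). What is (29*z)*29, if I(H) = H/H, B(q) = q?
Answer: 841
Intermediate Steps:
I(H) = 1
z = 1
(29*z)*29 = (29*1)*29 = 29*29 = 841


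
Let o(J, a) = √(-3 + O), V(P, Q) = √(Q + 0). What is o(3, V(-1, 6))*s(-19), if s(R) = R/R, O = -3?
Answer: I*√6 ≈ 2.4495*I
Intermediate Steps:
V(P, Q) = √Q
o(J, a) = I*√6 (o(J, a) = √(-3 - 3) = √(-6) = I*√6)
s(R) = 1
o(3, V(-1, 6))*s(-19) = (I*√6)*1 = I*√6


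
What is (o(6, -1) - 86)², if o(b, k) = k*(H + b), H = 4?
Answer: 9216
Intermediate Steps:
o(b, k) = k*(4 + b)
(o(6, -1) - 86)² = (-(4 + 6) - 86)² = (-1*10 - 86)² = (-10 - 86)² = (-96)² = 9216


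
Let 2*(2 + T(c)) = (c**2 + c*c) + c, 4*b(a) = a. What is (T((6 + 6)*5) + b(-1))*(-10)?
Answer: -72555/2 ≈ -36278.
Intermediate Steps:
b(a) = a/4
T(c) = -2 + c**2 + c/2 (T(c) = -2 + ((c**2 + c*c) + c)/2 = -2 + ((c**2 + c**2) + c)/2 = -2 + (2*c**2 + c)/2 = -2 + (c + 2*c**2)/2 = -2 + (c**2 + c/2) = -2 + c**2 + c/2)
(T((6 + 6)*5) + b(-1))*(-10) = ((-2 + ((6 + 6)*5)**2 + ((6 + 6)*5)/2) + (1/4)*(-1))*(-10) = ((-2 + (12*5)**2 + (12*5)/2) - 1/4)*(-10) = ((-2 + 60**2 + (1/2)*60) - 1/4)*(-10) = ((-2 + 3600 + 30) - 1/4)*(-10) = (3628 - 1/4)*(-10) = (14511/4)*(-10) = -72555/2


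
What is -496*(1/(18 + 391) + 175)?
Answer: -35501696/409 ≈ -86801.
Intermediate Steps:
-496*(1/(18 + 391) + 175) = -496*(1/409 + 175) = -496*71576/409 = -35501696/409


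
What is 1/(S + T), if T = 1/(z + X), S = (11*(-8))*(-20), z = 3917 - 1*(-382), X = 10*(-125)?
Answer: 3049/5366241 ≈ 0.00056818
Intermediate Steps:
X = -1250
z = 4299 (z = 3917 + 382 = 4299)
S = 1760 (S = -88*(-20) = 1760)
T = 1/3049 (T = 1/(4299 - 1250) = 1/3049 ≈ 0.00032798)
1/(S + T) = 1/(1760 + 1/3049) = 1/(5366241/3049) = 3049/5366241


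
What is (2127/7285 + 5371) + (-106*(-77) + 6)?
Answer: 98633742/7285 ≈ 13539.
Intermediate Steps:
(2127/7285 + 5371) + (-106*(-77) + 6) = (2127*(1/7285) + 5371) + (8162 + 6) = (2127/7285 + 5371) + 8168 = 39129862/7285 + 8168 = 98633742/7285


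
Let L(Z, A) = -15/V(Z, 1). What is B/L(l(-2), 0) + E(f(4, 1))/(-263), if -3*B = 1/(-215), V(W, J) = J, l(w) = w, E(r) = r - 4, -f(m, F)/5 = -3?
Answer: -106688/2544525 ≈ -0.041928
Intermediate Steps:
f(m, F) = 15 (f(m, F) = -5*(-3) = 15)
E(r) = -4 + r
L(Z, A) = -15 (L(Z, A) = -15/1 = -15*1 = -15)
B = 1/645 (B = -⅓/(-215) = -⅓*(-1/215) = 1/645 ≈ 0.0015504)
B/L(l(-2), 0) + E(f(4, 1))/(-263) = (1/645)/(-15) + (-4 + 15)/(-263) = (1/645)*(-1/15) + 11*(-1/263) = -1/9675 - 11/263 = -106688/2544525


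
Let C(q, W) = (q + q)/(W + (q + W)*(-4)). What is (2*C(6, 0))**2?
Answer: 1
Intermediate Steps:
C(q, W) = 2*q/(-4*q - 3*W) (C(q, W) = (2*q)/(W + (W + q)*(-4)) = (2*q)/(W + (-4*W - 4*q)) = (2*q)/(-4*q - 3*W) = 2*q/(-4*q - 3*W))
(2*C(6, 0))**2 = (2*(-2*6/(3*0 + 4*6)))**2 = (2*(-2*6/(0 + 24)))**2 = (2*(-2*6/24))**2 = (2*(-2*6*1/24))**2 = (2*(-1/2))**2 = (-1)**2 = 1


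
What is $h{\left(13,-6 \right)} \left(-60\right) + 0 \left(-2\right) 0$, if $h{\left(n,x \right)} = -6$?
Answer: $360$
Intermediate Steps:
$h{\left(13,-6 \right)} \left(-60\right) + 0 \left(-2\right) 0 = \left(-6\right) \left(-60\right) + 0 \left(-2\right) 0 = 360 + 0 \cdot 0 = 360 + 0 = 360$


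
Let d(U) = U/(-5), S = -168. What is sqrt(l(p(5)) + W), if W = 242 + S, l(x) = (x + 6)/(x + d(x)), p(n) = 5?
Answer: sqrt(307)/2 ≈ 8.7607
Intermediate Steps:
d(U) = -U/5 (d(U) = U*(-1/5) = -U/5)
l(x) = 5*(6 + x)/(4*x) (l(x) = (x + 6)/(x - x/5) = (6 + x)/((4*x/5)) = (6 + x)*(5/(4*x)) = 5*(6 + x)/(4*x))
W = 74 (W = 242 - 168 = 74)
sqrt(l(p(5)) + W) = sqrt((5/4)*(6 + 5)/5 + 74) = sqrt((5/4)*(1/5)*11 + 74) = sqrt(11/4 + 74) = sqrt(307/4) = sqrt(307)/2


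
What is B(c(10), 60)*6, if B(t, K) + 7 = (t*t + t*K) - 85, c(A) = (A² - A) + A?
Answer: 95448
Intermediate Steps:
c(A) = A²
B(t, K) = -92 + t² + K*t (B(t, K) = -7 + ((t*t + t*K) - 85) = -7 + ((t² + K*t) - 85) = -7 + (-85 + t² + K*t) = -92 + t² + K*t)
B(c(10), 60)*6 = (-92 + (10²)² + 60*10²)*6 = (-92 + 100² + 60*100)*6 = (-92 + 10000 + 6000)*6 = 15908*6 = 95448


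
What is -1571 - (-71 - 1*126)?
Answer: -1374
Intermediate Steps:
-1571 - (-71 - 1*126) = -1571 - (-71 - 126) = -1571 - (-197) = -1571 - 1*(-197) = -1571 + 197 = -1374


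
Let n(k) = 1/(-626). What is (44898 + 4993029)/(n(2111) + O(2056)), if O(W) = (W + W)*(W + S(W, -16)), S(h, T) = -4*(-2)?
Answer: 3153742302/5312967167 ≈ 0.59359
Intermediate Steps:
S(h, T) = 8
n(k) = -1/626
O(W) = 2*W*(8 + W) (O(W) = (W + W)*(W + 8) = (2*W)*(8 + W) = 2*W*(8 + W))
(44898 + 4993029)/(n(2111) + O(2056)) = (44898 + 4993029)/(-1/626 + 2*2056*(8 + 2056)) = 5037927/(-1/626 + 2*2056*2064) = 5037927/(-1/626 + 8487168) = 5037927/(5312967167/626) = 5037927*(626/5312967167) = 3153742302/5312967167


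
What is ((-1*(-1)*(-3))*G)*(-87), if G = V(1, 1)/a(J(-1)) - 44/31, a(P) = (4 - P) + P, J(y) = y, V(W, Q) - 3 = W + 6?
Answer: 17487/62 ≈ 282.05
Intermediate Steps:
V(W, Q) = 9 + W (V(W, Q) = 3 + (W + 6) = 3 + (6 + W) = 9 + W)
a(P) = 4
G = 67/62 (G = (9 + 1)/4 - 44/31 = 10*(1/4) - 44*1/31 = 5/2 - 44/31 = 67/62 ≈ 1.0806)
((-1*(-1)*(-3))*G)*(-87) = ((-1*(-1)*(-3))*(67/62))*(-87) = ((1*(-3))*(67/62))*(-87) = -3*67/62*(-87) = -201/62*(-87) = 17487/62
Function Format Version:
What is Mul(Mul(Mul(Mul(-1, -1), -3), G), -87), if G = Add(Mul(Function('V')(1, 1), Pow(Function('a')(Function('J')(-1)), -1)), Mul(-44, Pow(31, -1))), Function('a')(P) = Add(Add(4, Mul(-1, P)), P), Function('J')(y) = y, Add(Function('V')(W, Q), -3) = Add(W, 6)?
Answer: Rational(17487, 62) ≈ 282.05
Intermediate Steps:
Function('V')(W, Q) = Add(9, W) (Function('V')(W, Q) = Add(3, Add(W, 6)) = Add(3, Add(6, W)) = Add(9, W))
Function('a')(P) = 4
G = Rational(67, 62) (G = Add(Mul(Add(9, 1), Pow(4, -1)), Mul(-44, Pow(31, -1))) = Add(Mul(10, Rational(1, 4)), Mul(-44, Rational(1, 31))) = Add(Rational(5, 2), Rational(-44, 31)) = Rational(67, 62) ≈ 1.0806)
Mul(Mul(Mul(Mul(-1, -1), -3), G), -87) = Mul(Mul(Mul(Mul(-1, -1), -3), Rational(67, 62)), -87) = Mul(Mul(Mul(1, -3), Rational(67, 62)), -87) = Mul(Mul(-3, Rational(67, 62)), -87) = Mul(Rational(-201, 62), -87) = Rational(17487, 62)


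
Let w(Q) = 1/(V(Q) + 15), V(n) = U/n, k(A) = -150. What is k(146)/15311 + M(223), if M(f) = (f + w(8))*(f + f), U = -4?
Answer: 44174894764/444019 ≈ 99489.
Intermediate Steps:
V(n) = -4/n
w(Q) = 1/(15 - 4/Q) (w(Q) = 1/(-4/Q + 15) = 1/(15 - 4/Q))
M(f) = 2*f*(2/29 + f) (M(f) = (f + 8/(-4 + 15*8))*(f + f) = (f + 8/(-4 + 120))*(2*f) = (f + 8/116)*(2*f) = (f + 8*(1/116))*(2*f) = (f + 2/29)*(2*f) = (2/29 + f)*(2*f) = 2*f*(2/29 + f))
k(146)/15311 + M(223) = -150/15311 + (2/29)*223*(2 + 29*223) = -150*1/15311 + (2/29)*223*(2 + 6467) = -150/15311 + (2/29)*223*6469 = -150/15311 + 2885174/29 = 44174894764/444019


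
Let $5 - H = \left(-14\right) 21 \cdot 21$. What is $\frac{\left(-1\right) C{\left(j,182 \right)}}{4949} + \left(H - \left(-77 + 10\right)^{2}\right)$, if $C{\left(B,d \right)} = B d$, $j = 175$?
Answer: $\frac{170040}{101} \approx 1683.6$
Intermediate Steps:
$H = 6179$ ($H = 5 - \left(-14\right) 21 \cdot 21 = 5 - \left(-294\right) 21 = 5 - -6174 = 5 + 6174 = 6179$)
$\frac{\left(-1\right) C{\left(j,182 \right)}}{4949} + \left(H - \left(-77 + 10\right)^{2}\right) = \frac{\left(-1\right) 175 \cdot 182}{4949} + \left(6179 - \left(-77 + 10\right)^{2}\right) = \left(-1\right) 31850 \cdot \frac{1}{4949} + \left(6179 - \left(-67\right)^{2}\right) = \left(-31850\right) \frac{1}{4949} + \left(6179 - 4489\right) = - \frac{650}{101} + \left(6179 - 4489\right) = - \frac{650}{101} + 1690 = \frac{170040}{101}$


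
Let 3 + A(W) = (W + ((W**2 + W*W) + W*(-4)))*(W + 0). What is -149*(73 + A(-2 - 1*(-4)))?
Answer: -11026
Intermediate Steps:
A(W) = -3 + W*(-3*W + 2*W**2) (A(W) = -3 + (W + ((W**2 + W*W) + W*(-4)))*(W + 0) = -3 + (W + ((W**2 + W**2) - 4*W))*W = -3 + (W + (2*W**2 - 4*W))*W = -3 + (W + (-4*W + 2*W**2))*W = -3 + (-3*W + 2*W**2)*W = -3 + W*(-3*W + 2*W**2))
-149*(73 + A(-2 - 1*(-4))) = -149*(73 + (-3 - 3*(-2 - 1*(-4))**2 + 2*(-2 - 1*(-4))**3)) = -149*(73 + (-3 - 3*(-2 + 4)**2 + 2*(-2 + 4)**3)) = -149*(73 + (-3 - 3*2**2 + 2*2**3)) = -149*(73 + (-3 - 3*4 + 2*8)) = -149*(73 + (-3 - 12 + 16)) = -149*(73 + 1) = -149*74 = -11026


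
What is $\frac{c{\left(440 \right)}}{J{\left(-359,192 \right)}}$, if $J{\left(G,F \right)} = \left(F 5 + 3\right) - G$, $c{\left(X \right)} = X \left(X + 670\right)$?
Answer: $\frac{244200}{661} \approx 369.44$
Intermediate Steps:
$c{\left(X \right)} = X \left(670 + X\right)$
$J{\left(G,F \right)} = 3 - G + 5 F$ ($J{\left(G,F \right)} = \left(5 F + 3\right) - G = \left(3 + 5 F\right) - G = 3 - G + 5 F$)
$\frac{c{\left(440 \right)}}{J{\left(-359,192 \right)}} = \frac{440 \left(670 + 440\right)}{3 - -359 + 5 \cdot 192} = \frac{440 \cdot 1110}{3 + 359 + 960} = \frac{488400}{1322} = 488400 \cdot \frac{1}{1322} = \frac{244200}{661}$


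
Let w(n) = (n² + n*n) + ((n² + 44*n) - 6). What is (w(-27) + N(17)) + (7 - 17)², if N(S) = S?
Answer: 1110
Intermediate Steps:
w(n) = -6 + 3*n² + 44*n (w(n) = (n² + n²) + (-6 + n² + 44*n) = 2*n² + (-6 + n² + 44*n) = -6 + 3*n² + 44*n)
(w(-27) + N(17)) + (7 - 17)² = ((-6 + 3*(-27)² + 44*(-27)) + 17) + (7 - 17)² = ((-6 + 3*729 - 1188) + 17) + (-10)² = ((-6 + 2187 - 1188) + 17) + 100 = (993 + 17) + 100 = 1010 + 100 = 1110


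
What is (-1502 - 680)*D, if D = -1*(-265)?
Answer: -578230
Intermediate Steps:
D = 265
(-1502 - 680)*D = (-1502 - 680)*265 = -2182*265 = -578230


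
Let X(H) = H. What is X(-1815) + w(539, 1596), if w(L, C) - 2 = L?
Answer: -1274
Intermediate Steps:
w(L, C) = 2 + L
X(-1815) + w(539, 1596) = -1815 + (2 + 539) = -1815 + 541 = -1274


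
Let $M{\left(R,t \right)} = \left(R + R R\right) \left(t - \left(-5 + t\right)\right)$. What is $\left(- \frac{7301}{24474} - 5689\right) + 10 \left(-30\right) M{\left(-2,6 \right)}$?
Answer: $- \frac{212661887}{24474} \approx -8689.3$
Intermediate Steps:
$M{\left(R,t \right)} = 5 R + 5 R^{2}$ ($M{\left(R,t \right)} = \left(R + R^{2}\right) 5 = 5 R + 5 R^{2}$)
$\left(- \frac{7301}{24474} - 5689\right) + 10 \left(-30\right) M{\left(-2,6 \right)} = \left(- \frac{7301}{24474} - 5689\right) + 10 \left(-30\right) 5 \left(-2\right) \left(1 - 2\right) = \left(\left(-7301\right) \frac{1}{24474} - 5689\right) - 300 \cdot 5 \left(-2\right) \left(-1\right) = \left(- \frac{7301}{24474} - 5689\right) - 3000 = - \frac{139239887}{24474} - 3000 = - \frac{212661887}{24474}$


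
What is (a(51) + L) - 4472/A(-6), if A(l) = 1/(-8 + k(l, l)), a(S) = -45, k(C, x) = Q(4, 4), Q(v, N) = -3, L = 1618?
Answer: 50765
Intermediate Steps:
k(C, x) = -3
A(l) = -1/11 (A(l) = 1/(-8 - 3) = 1/(-11) = -1/11)
(a(51) + L) - 4472/A(-6) = (-45 + 1618) - 4472/(1*(-1/11)) = 1573 - 4472/(-1/11) = 1573 - 4472*(-11) = 1573 + 49192 = 50765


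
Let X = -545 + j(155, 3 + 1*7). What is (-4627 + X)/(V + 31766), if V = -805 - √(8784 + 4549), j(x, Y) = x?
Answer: -155331337/958570188 - 5017*√13333/958570188 ≈ -0.16265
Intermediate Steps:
X = -390 (X = -545 + 155 = -390)
V = -805 - √13333 ≈ -920.47
(-4627 + X)/(V + 31766) = (-4627 - 390)/((-805 - √13333) + 31766) = -5017/(30961 - √13333)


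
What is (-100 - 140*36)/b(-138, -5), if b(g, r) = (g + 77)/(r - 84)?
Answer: -457460/61 ≈ -7499.3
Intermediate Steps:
b(g, r) = (77 + g)/(-84 + r)
(-100 - 140*36)/b(-138, -5) = (-100 - 140*36)/(((77 - 138)/(-84 - 5))) = (-100 - 5040)/((-61/(-89))) = -5140/((-1/89*(-61))) = -5140/61/89 = -5140*89/61 = -457460/61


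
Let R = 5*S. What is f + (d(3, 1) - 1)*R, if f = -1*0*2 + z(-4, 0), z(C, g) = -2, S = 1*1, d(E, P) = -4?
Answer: -27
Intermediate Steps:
S = 1
f = -2 (f = -1*0*2 - 2 = 0*2 - 2 = 0 - 2 = -2)
R = 5 (R = 5*1 = 5)
f + (d(3, 1) - 1)*R = -2 + (-4 - 1)*5 = -2 - 5*5 = -2 - 25 = -27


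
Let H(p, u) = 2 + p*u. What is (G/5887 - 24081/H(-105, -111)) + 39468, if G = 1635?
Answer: 2708359282560/68624759 ≈ 39466.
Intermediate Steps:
(G/5887 - 24081/H(-105, -111)) + 39468 = (1635/5887 - 24081/(2 - 105*(-111))) + 39468 = (1635*(1/5887) - 24081/(2 + 11655)) + 39468 = (1635/5887 - 24081/11657) + 39468 = -122705652/68624759 + 39468 = 2708359282560/68624759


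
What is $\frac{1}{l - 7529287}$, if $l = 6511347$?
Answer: $- \frac{1}{1017940} \approx -9.8238 \cdot 10^{-7}$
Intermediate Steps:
$\frac{1}{l - 7529287} = \frac{1}{6511347 - 7529287} = \frac{1}{-1017940} = - \frac{1}{1017940}$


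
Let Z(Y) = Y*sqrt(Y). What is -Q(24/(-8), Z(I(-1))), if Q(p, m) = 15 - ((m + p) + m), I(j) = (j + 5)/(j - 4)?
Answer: -18 - 16*I*sqrt(5)/25 ≈ -18.0 - 1.4311*I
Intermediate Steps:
I(j) = (5 + j)/(-4 + j)
Z(Y) = Y**(3/2)
Q(p, m) = 15 - p - 2*m (Q(p, m) = 15 - (p + 2*m) = 15 + (-p - 2*m) = 15 - p - 2*m)
-Q(24/(-8), Z(I(-1))) = -(15 - 24/(-8) - 2*(5 - 1)**(3/2)*(-I*sqrt(5)/25)) = -(15 - 24*(-1)/8 - 2*8*(-I*sqrt(5)/25)) = -(15 - 1*(-3) - 2*(-8*I*sqrt(5)/25)) = -(15 + 3 - (-16)*I*sqrt(5)/25) = -(15 + 3 + 16*I*sqrt(5)/25) = -(18 + 16*I*sqrt(5)/25) = -18 - 16*I*sqrt(5)/25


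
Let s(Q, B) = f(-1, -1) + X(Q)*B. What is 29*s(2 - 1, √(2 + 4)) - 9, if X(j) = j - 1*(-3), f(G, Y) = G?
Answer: -38 + 116*√6 ≈ 246.14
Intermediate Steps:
X(j) = 3 + j (X(j) = j + 3 = 3 + j)
s(Q, B) = -1 + B*(3 + Q) (s(Q, B) = -1 + (3 + Q)*B = -1 + B*(3 + Q))
29*s(2 - 1, √(2 + 4)) - 9 = 29*(-1 + √(2 + 4)*(3 + (2 - 1))) - 9 = 29*(-1 + √6*(3 + 1)) - 9 = 29*(-1 + √6*4) - 9 = 29*(-1 + 4*√6) - 9 = (-29 + 116*√6) - 9 = -38 + 116*√6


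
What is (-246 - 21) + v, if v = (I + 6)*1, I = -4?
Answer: -265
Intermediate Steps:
v = 2 (v = (-4 + 6)*1 = 2*1 = 2)
(-246 - 21) + v = (-246 - 21) + 2 = -267 + 2 = -265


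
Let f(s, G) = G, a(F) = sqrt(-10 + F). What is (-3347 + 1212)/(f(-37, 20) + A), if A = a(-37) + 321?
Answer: -728035/116328 + 2135*I*sqrt(47)/116328 ≈ -6.2585 + 0.12582*I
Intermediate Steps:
A = 321 + I*sqrt(47) (A = sqrt(-10 - 37) + 321 = sqrt(-47) + 321 = I*sqrt(47) + 321 = 321 + I*sqrt(47) ≈ 321.0 + 6.8557*I)
(-3347 + 1212)/(f(-37, 20) + A) = (-3347 + 1212)/(20 + (321 + I*sqrt(47))) = -2135/(341 + I*sqrt(47))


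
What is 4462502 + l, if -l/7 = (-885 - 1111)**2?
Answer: -23425610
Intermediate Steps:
l = -27888112 (l = -7*(-885 - 1111)**2 = -7*(-1996)**2 = -7*3984016 = -27888112)
4462502 + l = 4462502 - 27888112 = -23425610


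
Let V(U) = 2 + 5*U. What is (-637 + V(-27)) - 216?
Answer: -986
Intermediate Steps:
(-637 + V(-27)) - 216 = (-637 + (2 + 5*(-27))) - 216 = (-637 + (2 - 135)) - 216 = (-637 - 133) - 216 = -770 - 216 = -986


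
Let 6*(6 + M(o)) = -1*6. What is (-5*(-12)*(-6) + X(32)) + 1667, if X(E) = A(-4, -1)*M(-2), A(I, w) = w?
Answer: 1314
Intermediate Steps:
M(o) = -7 (M(o) = -6 + (-1*6)/6 = -6 + (⅙)*(-6) = -6 - 1 = -7)
X(E) = 7 (X(E) = -1*(-7) = 7)
(-5*(-12)*(-6) + X(32)) + 1667 = (-5*(-12)*(-6) + 7) + 1667 = (60*(-6) + 7) + 1667 = (-360 + 7) + 1667 = -353 + 1667 = 1314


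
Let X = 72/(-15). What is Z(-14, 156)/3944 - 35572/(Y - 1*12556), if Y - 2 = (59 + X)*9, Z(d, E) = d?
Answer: 350317603/118972732 ≈ 2.9445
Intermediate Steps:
X = -24/5 (X = 72*(-1/15) = -24/5 ≈ -4.8000)
Y = 2449/5 (Y = 2 + (59 - 24/5)*9 = 2 + (271/5)*9 = 2 + 2439/5 = 2449/5 ≈ 489.80)
Z(-14, 156)/3944 - 35572/(Y - 1*12556) = -14/3944 - 35572/(2449/5 - 1*12556) = -14*1/3944 - 35572/(2449/5 - 12556) = -7/1972 - 35572/(-60331/5) = -7/1972 - 35572*(-5/60331) = -7/1972 + 177860/60331 = 350317603/118972732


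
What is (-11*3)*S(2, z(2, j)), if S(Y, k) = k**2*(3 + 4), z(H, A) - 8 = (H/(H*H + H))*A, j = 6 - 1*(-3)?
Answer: -27951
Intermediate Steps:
j = 9 (j = 6 + 3 = 9)
z(H, A) = 8 + A*H/(H + H**2) (z(H, A) = 8 + (H/(H*H + H))*A = 8 + (H/(H**2 + H))*A = 8 + (H/(H + H**2))*A = 8 + A*H/(H + H**2))
S(Y, k) = 7*k**2 (S(Y, k) = k**2*7 = 7*k**2)
(-11*3)*S(2, z(2, j)) = (-11*3)*(7*((8 + 9 + 8*2)/(1 + 2))**2) = -231*((8 + 9 + 16)/3)**2 = -231*((1/3)*33)**2 = -231*11**2 = -231*121 = -33*847 = -27951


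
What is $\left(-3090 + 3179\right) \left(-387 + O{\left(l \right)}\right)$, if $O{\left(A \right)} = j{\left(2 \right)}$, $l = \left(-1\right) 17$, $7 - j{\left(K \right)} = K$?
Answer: $-33998$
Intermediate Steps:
$j{\left(K \right)} = 7 - K$
$l = -17$
$O{\left(A \right)} = 5$ ($O{\left(A \right)} = 7 - 2 = 5$)
$\left(-3090 + 3179\right) \left(-387 + O{\left(l \right)}\right) = \left(-3090 + 3179\right) \left(-387 + 5\right) = 89 \left(-382\right) = -33998$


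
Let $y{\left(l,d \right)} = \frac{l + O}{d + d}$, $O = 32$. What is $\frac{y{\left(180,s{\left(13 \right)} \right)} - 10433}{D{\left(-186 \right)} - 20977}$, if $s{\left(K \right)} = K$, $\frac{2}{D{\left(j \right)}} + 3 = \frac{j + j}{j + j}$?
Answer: $\frac{135523}{272714} \approx 0.49694$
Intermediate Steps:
$D{\left(j \right)} = -1$ ($D{\left(j \right)} = \frac{2}{-3 + \frac{j + j}{j + j}} = \frac{2}{-3 + \frac{2 j}{2 j}} = \frac{2}{-3 + 2 j \frac{1}{2 j}} = \frac{2}{-3 + 1} = \frac{2}{-2} = 2 \left(- \frac{1}{2}\right) = -1$)
$y{\left(l,d \right)} = \frac{32 + l}{2 d}$ ($y{\left(l,d \right)} = \frac{l + 32}{d + d} = \frac{32 + l}{2 d}$)
$\frac{y{\left(180,s{\left(13 \right)} \right)} - 10433}{D{\left(-186 \right)} - 20977} = \frac{\frac{32 + 180}{2 \cdot 13} - 10433}{-1 - 20977} = \frac{\frac{1}{2} \cdot \frac{1}{13} \cdot 212 - 10433}{-20978} = \left(\frac{106}{13} - 10433\right) \left(- \frac{1}{20978}\right) = \left(- \frac{135523}{13}\right) \left(- \frac{1}{20978}\right) = \frac{135523}{272714}$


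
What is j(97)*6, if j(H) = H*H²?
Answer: 5476038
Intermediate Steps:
j(H) = H³
j(97)*6 = 97³*6 = 912673*6 = 5476038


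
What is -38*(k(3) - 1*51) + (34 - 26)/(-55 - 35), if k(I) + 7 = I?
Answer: 94046/45 ≈ 2089.9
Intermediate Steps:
k(I) = -7 + I
-38*(k(3) - 1*51) + (34 - 26)/(-55 - 35) = -38*((-7 + 3) - 1*51) + (34 - 26)/(-55 - 35) = -38*(-4 - 51) + 8/(-90) = -38*(-55) + 8*(-1/90) = 2090 - 4/45 = 94046/45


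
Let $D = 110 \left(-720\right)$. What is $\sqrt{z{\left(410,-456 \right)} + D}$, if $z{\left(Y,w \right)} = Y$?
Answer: $i \sqrt{78790} \approx 280.7 i$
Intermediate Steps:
$D = -79200$
$\sqrt{z{\left(410,-456 \right)} + D} = \sqrt{410 - 79200} = \sqrt{-78790} = i \sqrt{78790}$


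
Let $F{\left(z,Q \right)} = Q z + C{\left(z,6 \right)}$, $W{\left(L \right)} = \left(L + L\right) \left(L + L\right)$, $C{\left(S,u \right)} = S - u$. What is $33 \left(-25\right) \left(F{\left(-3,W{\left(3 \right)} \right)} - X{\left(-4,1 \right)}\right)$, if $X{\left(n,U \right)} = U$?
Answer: $97350$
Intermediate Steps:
$W{\left(L \right)} = 4 L^{2}$ ($W{\left(L \right)} = 2 L 2 L = 4 L^{2}$)
$F{\left(z,Q \right)} = -6 + z + Q z$ ($F{\left(z,Q \right)} = Q z + \left(z - 6\right) = Q z + \left(-6 + z\right) = -6 + z + Q z$)
$33 \left(-25\right) \left(F{\left(-3,W{\left(3 \right)} \right)} - X{\left(-4,1 \right)}\right) = 33 \left(-25\right) \left(\left(-6 - 3 + 4 \cdot 3^{2} \left(-3\right)\right) - 1\right) = - 825 \left(\left(-6 - 3 + 4 \cdot 9 \left(-3\right)\right) - 1\right) = - 825 \left(\left(-6 - 3 + 36 \left(-3\right)\right) - 1\right) = - 825 \left(\left(-6 - 3 - 108\right) - 1\right) = - 825 \left(-117 - 1\right) = \left(-825\right) \left(-118\right) = 97350$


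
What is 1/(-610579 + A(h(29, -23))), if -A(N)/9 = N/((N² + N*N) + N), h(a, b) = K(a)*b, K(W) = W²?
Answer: -12895/7873416202 ≈ -1.6378e-6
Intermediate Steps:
h(a, b) = b*a² (h(a, b) = a²*b = b*a²)
A(N) = -9*N/(N + 2*N²) (A(N) = -9*N/((N² + N*N) + N) = -9*N/((N² + N²) + N) = -9*N/(2*N² + N) = -9*N/(N + 2*N²))
1/(-610579 + A(h(29, -23))) = 1/(-610579 - 9/(1 + 2*(-23*29²))) = 1/(-610579 - 9/(1 + 2*(-23*841))) = 1/(-610579 - 9/(1 + 2*(-19343))) = 1/(-610579 - 9/(1 - 38686)) = 1/(-610579 - 9/(-38685)) = 1/(-610579 - 9*(-1/38685)) = 1/(-610579 + 3/12895) = 1/(-7873416202/12895) = -12895/7873416202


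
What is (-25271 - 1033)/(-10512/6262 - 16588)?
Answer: 20589456/12985571 ≈ 1.5856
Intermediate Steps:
(-25271 - 1033)/(-10512/6262 - 16588) = -26304/(-10512*1/6262 - 16588) = -26304/(-5256/3131 - 16588) = -26304/(-51942284/3131) = -26304*(-3131/51942284) = 20589456/12985571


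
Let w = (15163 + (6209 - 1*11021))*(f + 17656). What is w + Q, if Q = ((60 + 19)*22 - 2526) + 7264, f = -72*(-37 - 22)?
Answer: 226734780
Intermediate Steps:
f = 4248 (f = -72*(-59) = 4248)
Q = 6476 (Q = (79*22 - 2526) + 7264 = (1738 - 2526) + 7264 = -788 + 7264 = 6476)
w = 226728304 (w = (15163 + (6209 - 1*11021))*(4248 + 17656) = (15163 + (6209 - 11021))*21904 = (15163 - 4812)*21904 = 10351*21904 = 226728304)
w + Q = 226728304 + 6476 = 226734780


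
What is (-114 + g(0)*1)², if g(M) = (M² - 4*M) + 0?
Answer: 12996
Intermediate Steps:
g(M) = M² - 4*M
(-114 + g(0)*1)² = (-114 + (0*(-4 + 0))*1)² = (-114 + (0*(-4))*1)² = (-114 + 0*1)² = (-114 + 0)² = (-114)² = 12996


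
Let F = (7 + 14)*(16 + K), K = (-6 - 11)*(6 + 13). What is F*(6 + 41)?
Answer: -303009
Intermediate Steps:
K = -323 (K = -17*19 = -323)
F = -6447 (F = (7 + 14)*(16 - 323) = 21*(-307) = -6447)
F*(6 + 41) = -6447*(6 + 41) = -6447*47 = -303009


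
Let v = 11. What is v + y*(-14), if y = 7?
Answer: -87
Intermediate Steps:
v + y*(-14) = 11 + 7*(-14) = 11 - 98 = -87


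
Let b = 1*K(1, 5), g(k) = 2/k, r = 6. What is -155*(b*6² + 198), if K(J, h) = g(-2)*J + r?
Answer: -58590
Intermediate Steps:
K(J, h) = 6 - J (K(J, h) = (2/(-2))*J + 6 = (2*(-½))*J + 6 = -J + 6 = 6 - J)
b = 5 (b = 1*(6 - 1*1) = 1*(6 - 1) = 1*5 = 5)
-155*(b*6² + 198) = -155*(5*6² + 198) = -155*(5*36 + 198) = -155*(180 + 198) = -155*378 = -58590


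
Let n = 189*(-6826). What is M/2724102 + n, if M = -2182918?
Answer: -1757202155273/1362051 ≈ -1.2901e+6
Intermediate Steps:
n = -1290114
M/2724102 + n = -2182918/2724102 - 1290114 = -2182918*1/2724102 - 1290114 = -1091459/1362051 - 1290114 = -1757202155273/1362051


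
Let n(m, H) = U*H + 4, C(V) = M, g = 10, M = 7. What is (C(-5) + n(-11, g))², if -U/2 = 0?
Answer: 121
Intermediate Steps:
U = 0 (U = -2*0 = 0)
C(V) = 7
n(m, H) = 4 (n(m, H) = 0*H + 4 = 0 + 4 = 4)
(C(-5) + n(-11, g))² = (7 + 4)² = 11² = 121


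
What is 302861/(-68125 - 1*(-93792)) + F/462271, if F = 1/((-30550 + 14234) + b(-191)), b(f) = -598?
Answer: 2368025242870867/200686466429898 ≈ 11.800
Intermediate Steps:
F = -1/16914 (F = 1/((-30550 + 14234) - 598) = 1/(-16316 - 598) = 1/(-16914) = -1/16914 ≈ -5.9123e-5)
302861/(-68125 - 1*(-93792)) + F/462271 = 302861/(-68125 - 1*(-93792)) - 1/16914/462271 = 302861/(-68125 + 93792) - 1/16914*1/462271 = 302861/25667 - 1/7818851694 = 2368025242870867/200686466429898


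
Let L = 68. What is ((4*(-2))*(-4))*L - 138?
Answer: 2038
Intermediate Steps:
((4*(-2))*(-4))*L - 138 = ((4*(-2))*(-4))*68 - 138 = -8*(-4)*68 - 138 = 32*68 - 138 = 2176 - 138 = 2038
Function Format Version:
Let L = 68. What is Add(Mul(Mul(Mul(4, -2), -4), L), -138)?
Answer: 2038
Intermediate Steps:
Add(Mul(Mul(Mul(4, -2), -4), L), -138) = Add(Mul(Mul(Mul(4, -2), -4), 68), -138) = Add(Mul(Mul(-8, -4), 68), -138) = Add(Mul(32, 68), -138) = Add(2176, -138) = 2038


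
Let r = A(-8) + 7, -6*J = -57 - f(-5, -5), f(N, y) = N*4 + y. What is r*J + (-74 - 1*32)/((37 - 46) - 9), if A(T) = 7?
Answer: 725/9 ≈ 80.556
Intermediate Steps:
f(N, y) = y + 4*N (f(N, y) = 4*N + y = y + 4*N)
J = 16/3 (J = -(-57 - (-5 + 4*(-5)))/6 = -(-57 - (-5 - 20))/6 = -(-57 - 1*(-25))/6 = -(-57 + 25)/6 = -⅙*(-32) = 16/3 ≈ 5.3333)
r = 14 (r = 7 + 7 = 14)
r*J + (-74 - 1*32)/((37 - 46) - 9) = 14*(16/3) + (-74 - 1*32)/((37 - 46) - 9) = 224/3 + (-74 - 32)/(-9 - 9) = 224/3 - 106/(-18) = 224/3 - 106*(-1/18) = 224/3 + 53/9 = 725/9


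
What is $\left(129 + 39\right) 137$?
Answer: $23016$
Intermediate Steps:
$\left(129 + 39\right) 137 = 168 \cdot 137 = 23016$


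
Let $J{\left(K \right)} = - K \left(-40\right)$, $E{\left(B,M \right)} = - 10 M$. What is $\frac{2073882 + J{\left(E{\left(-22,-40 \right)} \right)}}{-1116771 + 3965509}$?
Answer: $\frac{1044941}{1424369} \approx 0.73362$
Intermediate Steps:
$J{\left(K \right)} = 40 K$ ($J{\left(K \right)} = - \left(-40\right) K = 40 K$)
$\frac{2073882 + J{\left(E{\left(-22,-40 \right)} \right)}}{-1116771 + 3965509} = \frac{2073882 + 40 \left(\left(-10\right) \left(-40\right)\right)}{-1116771 + 3965509} = \frac{2073882 + 40 \cdot 400}{2848738} = \left(2073882 + 16000\right) \frac{1}{2848738} = 2089882 \cdot \frac{1}{2848738} = \frac{1044941}{1424369}$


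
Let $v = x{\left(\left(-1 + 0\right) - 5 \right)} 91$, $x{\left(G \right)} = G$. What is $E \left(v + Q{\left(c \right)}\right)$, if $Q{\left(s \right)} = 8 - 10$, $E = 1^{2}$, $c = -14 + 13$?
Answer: $-548$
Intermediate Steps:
$c = -1$
$v = -546$ ($v = \left(\left(-1 + 0\right) - 5\right) 91 = \left(-1 - 5\right) 91 = \left(-6\right) 91 = -546$)
$E = 1$
$Q{\left(s \right)} = -2$
$E \left(v + Q{\left(c \right)}\right) = 1 \left(-546 - 2\right) = 1 \left(-548\right) = -548$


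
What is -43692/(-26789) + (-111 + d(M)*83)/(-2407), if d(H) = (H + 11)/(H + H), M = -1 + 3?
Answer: 403655561/257924492 ≈ 1.5650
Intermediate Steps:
M = 2
d(H) = (11 + H)/(2*H) (d(H) = (11 + H)/((2*H)) = (11 + H)*(1/(2*H)) = (11 + H)/(2*H))
-43692/(-26789) + (-111 + d(M)*83)/(-2407) = -43692/(-26789) + (-111 + ((1/2)*(11 + 2)/2)*83)/(-2407) = -43692*(-1/26789) + (-111 + ((1/2)*(1/2)*13)*83)*(-1/2407) = 43692/26789 + (-111 + (13/4)*83)*(-1/2407) = 43692/26789 + (-111 + 1079/4)*(-1/2407) = 43692/26789 + (635/4)*(-1/2407) = 43692/26789 - 635/9628 = 403655561/257924492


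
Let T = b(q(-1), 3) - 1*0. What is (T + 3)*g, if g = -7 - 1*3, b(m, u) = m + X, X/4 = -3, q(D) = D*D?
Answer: 80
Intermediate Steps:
q(D) = D²
X = -12 (X = 4*(-3) = -12)
b(m, u) = -12 + m (b(m, u) = m - 12 = -12 + m)
g = -10 (g = -7 - 3 = -10)
T = -11 (T = (-12 + (-1)²) - 1*0 = (-12 + 1) + 0 = -11 + 0 = -11)
(T + 3)*g = (-11 + 3)*(-10) = -8*(-10) = 80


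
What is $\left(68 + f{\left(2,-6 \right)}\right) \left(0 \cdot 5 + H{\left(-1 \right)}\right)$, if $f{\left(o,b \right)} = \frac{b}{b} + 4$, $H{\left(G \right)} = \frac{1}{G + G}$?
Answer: $- \frac{73}{2} \approx -36.5$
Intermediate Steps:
$H{\left(G \right)} = \frac{1}{2 G}$
$f{\left(o,b \right)} = 5$ ($f{\left(o,b \right)} = 1 + 4 = 5$)
$\left(68 + f{\left(2,-6 \right)}\right) \left(0 \cdot 5 + H{\left(-1 \right)}\right) = \left(68 + 5\right) \left(0 \cdot 5 + \frac{1}{2 \left(-1\right)}\right) = 73 \left(0 + \frac{1}{2} \left(-1\right)\right) = 73 \left(0 - \frac{1}{2}\right) = 73 \left(- \frac{1}{2}\right) = - \frac{73}{2}$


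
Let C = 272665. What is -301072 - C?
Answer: -573737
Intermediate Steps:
-301072 - C = -301072 - 1*272665 = -301072 - 272665 = -573737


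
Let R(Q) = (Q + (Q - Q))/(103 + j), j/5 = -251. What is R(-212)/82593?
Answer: 53/23786784 ≈ 2.2281e-6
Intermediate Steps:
j = -1255 (j = 5*(-251) = -1255)
R(Q) = -Q/1152 (R(Q) = (Q + (Q - Q))/(103 - 1255) = (Q + 0)/(-1152) = Q*(-1/1152) = -Q/1152)
R(-212)/82593 = -1/1152*(-212)/82593 = (53/288)*(1/82593) = 53/23786784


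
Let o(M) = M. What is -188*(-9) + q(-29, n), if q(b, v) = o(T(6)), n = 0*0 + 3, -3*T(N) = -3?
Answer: 1693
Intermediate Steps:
T(N) = 1 (T(N) = -⅓*(-3) = 1)
n = 3 (n = 0 + 3 = 3)
q(b, v) = 1
-188*(-9) + q(-29, n) = -188*(-9) + 1 = 1692 + 1 = 1693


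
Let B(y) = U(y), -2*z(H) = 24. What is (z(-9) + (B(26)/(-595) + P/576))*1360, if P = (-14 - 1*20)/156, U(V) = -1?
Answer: -320751107/19656 ≈ -16318.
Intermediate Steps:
z(H) = -12 (z(H) = -½*24 = -12)
B(y) = -1
P = -17/78 (P = (-14 - 20)*(1/156) = -34*1/156 = -17/78 ≈ -0.21795)
(z(-9) + (B(26)/(-595) + P/576))*1360 = (-12 + (-1/(-595) - 17/78/576))*1360 = (-12 + (-1*(-1/595) - 17/78*1/576))*1360 = (-12 + (1/595 - 17/44928))*1360 = (-12 + 34813/26732160)*1360 = -320751107/26732160*1360 = -320751107/19656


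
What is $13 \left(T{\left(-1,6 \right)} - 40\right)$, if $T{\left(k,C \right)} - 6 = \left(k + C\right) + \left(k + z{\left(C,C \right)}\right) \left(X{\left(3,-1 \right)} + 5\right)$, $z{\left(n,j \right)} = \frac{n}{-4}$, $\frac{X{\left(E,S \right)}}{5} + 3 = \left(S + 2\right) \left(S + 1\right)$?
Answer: $-52$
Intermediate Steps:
$X{\left(E,S \right)} = -15 + 5 \left(1 + S\right) \left(2 + S\right)$ ($X{\left(E,S \right)} = -15 + 5 \left(S + 2\right) \left(S + 1\right) = -15 + 5 \left(2 + S\right) \left(1 + S\right) = -15 + 5 \left(1 + S\right) \left(2 + S\right)$)
$z{\left(n,j \right)} = - \frac{n}{4}$ ($z{\left(n,j \right)} = n \left(- \frac{1}{4}\right) = - \frac{n}{4}$)
$T{\left(k,C \right)} = 6 - 9 k + \frac{7 C}{2}$ ($T{\left(k,C \right)} = 6 + \left(\left(k + C\right) + \left(k - \frac{C}{4}\right) \left(\left(-5 + 5 \left(-1\right)^{2} + 15 \left(-1\right)\right) + 5\right)\right) = 6 + \left(\left(C + k\right) + \left(k - \frac{C}{4}\right) \left(\left(-5 + 5 \cdot 1 - 15\right) + 5\right)\right) = 6 + \left(\left(C + k\right) + \left(k - \frac{C}{4}\right) \left(\left(-5 + 5 - 15\right) + 5\right)\right) = 6 + \left(\left(C + k\right) + \left(k - \frac{C}{4}\right) \left(-15 + 5\right)\right) = 6 + \left(\left(C + k\right) + \left(k - \frac{C}{4}\right) \left(-10\right)\right) = 6 + \left(\left(C + k\right) + \left(- 10 k + \frac{5 C}{2}\right)\right) = 6 + \left(- 9 k + \frac{7 C}{2}\right) = 6 - 9 k + \frac{7 C}{2}$)
$13 \left(T{\left(-1,6 \right)} - 40\right) = 13 \left(\left(6 - -9 + \frac{7}{2} \cdot 6\right) - 40\right) = 13 \left(\left(6 + 9 + 21\right) - 40\right) = 13 \left(36 - 40\right) = 13 \left(-4\right) = -52$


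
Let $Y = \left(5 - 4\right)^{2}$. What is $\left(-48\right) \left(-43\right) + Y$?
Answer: $2065$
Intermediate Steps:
$Y = 1$ ($Y = 1^{2} = 1$)
$\left(-48\right) \left(-43\right) + Y = \left(-48\right) \left(-43\right) + 1 = 2064 + 1 = 2065$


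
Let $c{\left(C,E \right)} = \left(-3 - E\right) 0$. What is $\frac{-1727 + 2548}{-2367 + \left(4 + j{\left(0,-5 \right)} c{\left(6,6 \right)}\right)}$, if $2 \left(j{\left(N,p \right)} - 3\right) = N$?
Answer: $- \frac{821}{2363} \approx -0.34744$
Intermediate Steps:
$j{\left(N,p \right)} = 3 + \frac{N}{2}$
$c{\left(C,E \right)} = 0$
$\frac{-1727 + 2548}{-2367 + \left(4 + j{\left(0,-5 \right)} c{\left(6,6 \right)}\right)} = \frac{-1727 + 2548}{-2367 + \left(4 + \left(3 + \frac{1}{2} \cdot 0\right) 0\right)} = \frac{821}{-2367 + \left(4 + \left(3 + 0\right) 0\right)} = \frac{821}{-2367 + \left(4 + 3 \cdot 0\right)} = \frac{821}{-2367 + \left(4 + 0\right)} = \frac{821}{-2367 + 4} = \frac{821}{-2363} = 821 \left(- \frac{1}{2363}\right) = - \frac{821}{2363}$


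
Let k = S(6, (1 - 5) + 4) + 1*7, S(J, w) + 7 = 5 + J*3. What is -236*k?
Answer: -5428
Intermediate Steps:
S(J, w) = -2 + 3*J (S(J, w) = -7 + (5 + J*3) = -7 + (5 + 3*J) = -2 + 3*J)
k = 23 (k = (-2 + 3*6) + 1*7 = (-2 + 18) + 7 = 16 + 7 = 23)
-236*k = -236*23 = -5428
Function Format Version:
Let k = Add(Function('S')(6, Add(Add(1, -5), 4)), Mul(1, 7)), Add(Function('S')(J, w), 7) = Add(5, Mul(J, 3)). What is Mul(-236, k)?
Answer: -5428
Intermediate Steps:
Function('S')(J, w) = Add(-2, Mul(3, J)) (Function('S')(J, w) = Add(-7, Add(5, Mul(J, 3))) = Add(-7, Add(5, Mul(3, J))) = Add(-2, Mul(3, J)))
k = 23 (k = Add(Add(-2, Mul(3, 6)), Mul(1, 7)) = Add(Add(-2, 18), 7) = Add(16, 7) = 23)
Mul(-236, k) = Mul(-236, 23) = -5428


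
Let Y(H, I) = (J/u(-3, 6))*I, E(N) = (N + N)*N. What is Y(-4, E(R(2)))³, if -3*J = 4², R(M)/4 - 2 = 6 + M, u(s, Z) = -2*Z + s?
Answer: 1073741824000/729 ≈ 1.4729e+9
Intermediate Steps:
u(s, Z) = s - 2*Z
R(M) = 32 + 4*M (R(M) = 8 + 4*(6 + M) = 8 + (24 + 4*M) = 32 + 4*M)
J = -16/3 (J = -⅓*4² = -⅓*16 = -16/3 ≈ -5.3333)
E(N) = 2*N² (E(N) = (2*N)*N = 2*N²)
Y(H, I) = 16*I/45 (Y(H, I) = (-16/(3*(-3 - 2*6)))*I = (-16/(3*(-3 - 12)))*I = (-16/3/(-15))*I = (-16/3*(-1/15))*I = 16*I/45)
Y(-4, E(R(2)))³ = (16*(2*(32 + 4*2)²)/45)³ = (16*(2*(32 + 8)²)/45)³ = (16*(2*40²)/45)³ = (16*(2*1600)/45)³ = ((16/45)*3200)³ = (10240/9)³ = 1073741824000/729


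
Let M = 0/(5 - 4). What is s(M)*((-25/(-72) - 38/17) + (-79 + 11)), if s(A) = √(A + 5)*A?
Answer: 0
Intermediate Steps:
M = 0 (M = 0/1 = 0*1 = 0)
s(A) = A*√(5 + A) (s(A) = √(5 + A)*A = A*√(5 + A))
s(M)*((-25/(-72) - 38/17) + (-79 + 11)) = (0*√(5 + 0))*((-25/(-72) - 38/17) + (-79 + 11)) = (0*√5)*((-25*(-1/72) - 38*1/17) - 68) = 0*((25/72 - 38/17) - 68) = 0*(-2311/1224 - 68) = 0*(-85543/1224) = 0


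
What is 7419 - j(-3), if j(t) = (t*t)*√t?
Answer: 7419 - 9*I*√3 ≈ 7419.0 - 15.588*I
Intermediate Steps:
j(t) = t^(5/2) (j(t) = t²*√t = t^(5/2))
7419 - j(-3) = 7419 - (-3)^(5/2) = 7419 - 9*I*√3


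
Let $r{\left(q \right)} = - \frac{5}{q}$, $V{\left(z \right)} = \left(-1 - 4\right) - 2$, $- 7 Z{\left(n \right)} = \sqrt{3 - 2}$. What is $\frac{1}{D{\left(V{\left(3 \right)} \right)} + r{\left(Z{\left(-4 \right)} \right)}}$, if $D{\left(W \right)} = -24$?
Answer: $\frac{1}{11} \approx 0.090909$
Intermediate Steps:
$Z{\left(n \right)} = - \frac{1}{7}$ ($Z{\left(n \right)} = - \frac{\sqrt{3 - 2}}{7} = - \frac{\sqrt{1}}{7} = \left(- \frac{1}{7}\right) 1 = - \frac{1}{7}$)
$V{\left(z \right)} = -7$ ($V{\left(z \right)} = -5 - 2 = -7$)
$\frac{1}{D{\left(V{\left(3 \right)} \right)} + r{\left(Z{\left(-4 \right)} \right)}} = \frac{1}{-24 - \frac{5}{- \frac{1}{7}}} = \frac{1}{-24 - -35} = \frac{1}{-24 + 35} = \frac{1}{11}$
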